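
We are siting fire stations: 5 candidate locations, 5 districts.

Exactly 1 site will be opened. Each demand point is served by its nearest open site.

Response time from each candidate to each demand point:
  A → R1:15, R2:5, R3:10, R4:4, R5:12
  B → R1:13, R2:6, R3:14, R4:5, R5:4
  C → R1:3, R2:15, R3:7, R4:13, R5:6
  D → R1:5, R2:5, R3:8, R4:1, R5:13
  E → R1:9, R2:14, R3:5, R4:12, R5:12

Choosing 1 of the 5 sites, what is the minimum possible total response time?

32

Open {D}.
  R1→D 5, R2→D 5, R3→D 8, R4→D 1, R5→D 13  ⇒ total 32.
Compare {B}: total 42.
Compare {C}: total 44.
No size-1 selection does better; minimum is 32.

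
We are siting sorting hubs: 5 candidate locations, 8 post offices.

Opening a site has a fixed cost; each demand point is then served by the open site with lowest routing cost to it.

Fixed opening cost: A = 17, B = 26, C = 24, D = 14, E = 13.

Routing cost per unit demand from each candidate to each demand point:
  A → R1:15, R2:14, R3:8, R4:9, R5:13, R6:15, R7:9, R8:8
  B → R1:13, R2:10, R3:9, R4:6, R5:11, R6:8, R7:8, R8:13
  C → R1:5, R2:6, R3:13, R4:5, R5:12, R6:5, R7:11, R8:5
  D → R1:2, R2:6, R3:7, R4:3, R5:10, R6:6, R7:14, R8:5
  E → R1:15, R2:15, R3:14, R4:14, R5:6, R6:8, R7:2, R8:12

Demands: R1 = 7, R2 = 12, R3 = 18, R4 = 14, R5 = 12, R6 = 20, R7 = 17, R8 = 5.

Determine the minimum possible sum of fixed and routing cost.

Open {D, E}: assign each demand point to its cheapest open site.
  R1→D 7×2=14, R2→D 12×6=72, R3→D 18×7=126, R4→D 14×3=42, R5→E 12×6=72, R6→D 20×6=120, R7→E 17×2=34, R8→D 5×5=25
  routing cost 505, fixed 27 → total 532.
Compare {C, D, E}: routing cost 485 + fixed 51 = 536.
Compare {A, D, E}: routing cost 505 + fixed 44 = 549.
Compare {A, C, D, E}: routing cost 485 + fixed 68 = 553.
All other subsets cost ≥ 536. Minimum total cost: 532.

532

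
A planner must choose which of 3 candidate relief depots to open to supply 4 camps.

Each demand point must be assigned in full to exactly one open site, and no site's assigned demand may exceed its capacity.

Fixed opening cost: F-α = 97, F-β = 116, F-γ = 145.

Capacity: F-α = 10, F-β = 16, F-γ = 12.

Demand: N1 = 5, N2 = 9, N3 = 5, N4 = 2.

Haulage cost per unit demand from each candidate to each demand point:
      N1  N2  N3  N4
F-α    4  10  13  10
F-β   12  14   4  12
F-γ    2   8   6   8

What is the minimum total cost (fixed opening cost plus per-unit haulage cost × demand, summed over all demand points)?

388

Open {F-α, F-γ}; cheapest assignment that respects the capacities:
  F-α (cap 10, load 9): N2 — cost 9×10 = 90
  F-γ (cap 12, load 12): N1, N3, N4 — cost 5×2 + 5×6 + 2×8 = 56
  Shipping 146, fixed 242 → total 388.
  Any other capacity-feasible assignment to {F-α, F-γ} ships for at least 146.
Compare {F-α, F-β}: its best feasible assignment gives total 399.
Compare {F-β, F-γ}: its best feasible assignment gives total 429.
Every other set of open sites that can feasibly serve all demand totals ≥ 399 even under its best assignment. Minimum: 388.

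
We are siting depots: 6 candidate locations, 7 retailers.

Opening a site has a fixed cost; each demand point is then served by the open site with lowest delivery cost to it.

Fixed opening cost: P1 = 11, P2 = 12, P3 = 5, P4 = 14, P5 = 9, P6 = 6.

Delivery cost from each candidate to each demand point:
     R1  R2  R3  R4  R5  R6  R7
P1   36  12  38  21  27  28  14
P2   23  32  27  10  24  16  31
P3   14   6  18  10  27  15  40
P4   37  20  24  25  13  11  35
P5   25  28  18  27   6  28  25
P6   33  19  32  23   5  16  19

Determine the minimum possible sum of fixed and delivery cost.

98

Open {P3, P6}: assign each demand point to its cheapest open site.
  R1→P3 14, R2→P3 6, R3→P3 18, R4→P3 10, R5→P6 5, R6→P3 15, R7→P6 19
  delivery cost 87, fixed 11 → total 98.
Compare {P1, P3, P6}: delivery cost 82 + fixed 22 = 104.
Compare {P3, P5, P6}: delivery cost 87 + fixed 20 = 107.
Compare {P3, P5}: delivery cost 94 + fixed 14 = 108.
All other subsets cost ≥ 104. Minimum total cost: 98.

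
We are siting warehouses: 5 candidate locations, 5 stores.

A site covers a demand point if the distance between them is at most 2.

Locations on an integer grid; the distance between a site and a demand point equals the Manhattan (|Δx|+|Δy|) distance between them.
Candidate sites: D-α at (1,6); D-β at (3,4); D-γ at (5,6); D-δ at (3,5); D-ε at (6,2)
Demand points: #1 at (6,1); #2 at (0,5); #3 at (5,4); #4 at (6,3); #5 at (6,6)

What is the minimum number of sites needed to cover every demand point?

3

Coverage sets (demand points within 2 of each site):
  D-α: {#2}
  D-β: {#3}
  D-γ: {#3, #5}
  D-δ: {}
  D-ε: {#1, #4}
No 2 sites suffice: every size-2 union leaves at least one demand point uncovered.
But {D-α, D-γ, D-ε} covers everything, so the minimum is 3.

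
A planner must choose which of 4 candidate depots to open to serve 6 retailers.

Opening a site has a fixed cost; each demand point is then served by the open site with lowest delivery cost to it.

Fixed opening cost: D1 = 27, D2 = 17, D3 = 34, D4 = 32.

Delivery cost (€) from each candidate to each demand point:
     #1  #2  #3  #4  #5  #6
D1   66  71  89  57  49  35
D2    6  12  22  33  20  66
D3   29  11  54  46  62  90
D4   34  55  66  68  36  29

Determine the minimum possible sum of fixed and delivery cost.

Open {D2, D4}: assign each demand point to its cheapest open site.
  #1→D2 6, #2→D2 12, #3→D2 22, #4→D2 33, #5→D2 20, #6→D4 29
  delivery cost 122, fixed 49 → total 171.
Compare {D1, D2}: delivery cost 128 + fixed 44 = 172.
Compare {D2}: delivery cost 159 + fixed 17 = 176.
Compare {D1, D2, D4}: delivery cost 122 + fixed 76 = 198.
All other subsets cost ≥ 172. Minimum total cost: 171.

171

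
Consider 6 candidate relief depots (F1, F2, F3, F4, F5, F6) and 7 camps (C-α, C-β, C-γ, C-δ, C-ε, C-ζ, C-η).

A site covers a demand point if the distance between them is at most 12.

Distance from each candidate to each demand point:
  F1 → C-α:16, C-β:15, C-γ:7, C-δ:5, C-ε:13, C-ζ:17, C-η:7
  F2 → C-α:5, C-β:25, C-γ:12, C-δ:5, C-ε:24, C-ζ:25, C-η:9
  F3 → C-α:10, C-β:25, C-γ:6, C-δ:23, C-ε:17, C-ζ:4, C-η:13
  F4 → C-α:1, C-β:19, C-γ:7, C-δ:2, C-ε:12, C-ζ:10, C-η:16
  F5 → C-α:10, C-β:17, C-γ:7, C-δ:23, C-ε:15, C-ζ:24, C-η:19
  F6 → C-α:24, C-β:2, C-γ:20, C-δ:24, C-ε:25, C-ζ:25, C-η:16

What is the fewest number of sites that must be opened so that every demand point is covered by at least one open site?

Coverage sets (demand points within 12 of each site):
  F1: {C-γ, C-δ, C-η}
  F2: {C-α, C-γ, C-δ, C-η}
  F3: {C-α, C-γ, C-ζ}
  F4: {C-α, C-γ, C-δ, C-ε, C-ζ}
  F5: {C-α, C-γ}
  F6: {C-β}
No 2 sites suffice: every size-2 union leaves at least one demand point uncovered.
But {F1, F4, F6} covers everything, so the minimum is 3.

3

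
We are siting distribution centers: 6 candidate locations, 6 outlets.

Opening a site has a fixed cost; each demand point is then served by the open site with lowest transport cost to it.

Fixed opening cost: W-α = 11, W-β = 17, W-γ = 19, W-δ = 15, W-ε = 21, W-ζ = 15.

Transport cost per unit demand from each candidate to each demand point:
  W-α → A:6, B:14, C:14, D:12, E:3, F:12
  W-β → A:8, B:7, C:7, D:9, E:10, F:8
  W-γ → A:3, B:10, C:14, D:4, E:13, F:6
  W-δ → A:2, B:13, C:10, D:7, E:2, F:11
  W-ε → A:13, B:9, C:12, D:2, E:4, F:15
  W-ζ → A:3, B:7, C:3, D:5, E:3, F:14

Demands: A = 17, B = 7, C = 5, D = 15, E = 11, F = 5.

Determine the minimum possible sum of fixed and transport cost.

250

Open {W-γ, W-δ, W-ε, W-ζ}: assign each demand point to its cheapest open site.
  A→W-δ 17×2=34, B→W-ζ 7×7=49, C→W-ζ 5×3=15, D→W-ε 15×2=30, E→W-δ 11×2=22, F→W-γ 5×6=30
  transport cost 180, fixed 70 → total 250.
Compare {W-δ, W-ε, W-ζ}: transport cost 205 + fixed 51 = 256.
Compare {W-β, W-δ, W-ε, W-ζ}: transport cost 190 + fixed 68 = 258.
Compare {W-γ, W-δ, W-ζ}: transport cost 210 + fixed 49 = 259.
All other subsets cost ≥ 256. Minimum total cost: 250.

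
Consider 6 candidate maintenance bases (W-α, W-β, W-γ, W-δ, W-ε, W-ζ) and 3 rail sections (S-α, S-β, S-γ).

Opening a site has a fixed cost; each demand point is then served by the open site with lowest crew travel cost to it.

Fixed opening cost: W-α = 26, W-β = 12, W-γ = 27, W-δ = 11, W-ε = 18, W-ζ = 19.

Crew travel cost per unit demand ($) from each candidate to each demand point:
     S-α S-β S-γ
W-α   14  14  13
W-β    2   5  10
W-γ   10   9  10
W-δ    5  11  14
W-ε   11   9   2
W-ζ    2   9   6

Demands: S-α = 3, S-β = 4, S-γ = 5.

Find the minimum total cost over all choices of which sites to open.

Open {W-β, W-ε}: assign each demand point to its cheapest open site.
  S-α→W-β 3×2=6, S-β→W-β 4×5=20, S-γ→W-ε 5×2=10
  crew travel cost 36, fixed 30 → total 66.
Compare {W-β, W-δ, W-ε}: crew travel cost 36 + fixed 41 = 77.
Compare {W-β, W-ε, W-ζ}: crew travel cost 36 + fixed 49 = 85.
Compare {W-β, W-ζ}: crew travel cost 56 + fixed 31 = 87.
All other subsets cost ≥ 77. Minimum total cost: 66.

66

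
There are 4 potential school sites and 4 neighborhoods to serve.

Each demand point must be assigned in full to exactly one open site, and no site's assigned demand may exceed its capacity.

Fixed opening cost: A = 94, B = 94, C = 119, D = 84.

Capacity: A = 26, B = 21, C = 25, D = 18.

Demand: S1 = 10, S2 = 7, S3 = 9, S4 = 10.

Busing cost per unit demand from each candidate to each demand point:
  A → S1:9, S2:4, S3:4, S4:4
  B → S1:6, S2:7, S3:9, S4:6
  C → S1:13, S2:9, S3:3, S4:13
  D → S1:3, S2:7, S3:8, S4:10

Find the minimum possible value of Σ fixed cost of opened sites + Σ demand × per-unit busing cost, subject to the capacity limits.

312

Open {A, D}; cheapest assignment that respects the capacities:
  A (cap 26, load 26): S2, S3, S4 — cost 7×4 + 9×4 + 10×4 = 104
  D (cap 18, load 10): S1 — cost 10×3 = 30
  Shipping 134, fixed 178 → total 312.
  Any other capacity-feasible assignment to {A, D} ships for at least 134.
Compare {A, B}: its best feasible assignment gives total 352.
Compare {B, D}: its best feasible assignment gives total 398.
Every other set of open sites that can feasibly serve all demand totals ≥ 352 even under its best assignment. Minimum: 312.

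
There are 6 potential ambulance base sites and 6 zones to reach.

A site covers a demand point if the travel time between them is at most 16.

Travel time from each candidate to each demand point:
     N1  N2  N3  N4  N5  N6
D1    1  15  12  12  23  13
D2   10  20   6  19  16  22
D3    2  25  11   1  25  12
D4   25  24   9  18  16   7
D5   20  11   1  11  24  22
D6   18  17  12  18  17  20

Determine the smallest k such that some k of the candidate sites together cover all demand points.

Coverage sets (demand points within 16 of each site):
  D1: {N1, N2, N3, N4, N6}
  D2: {N1, N3, N5}
  D3: {N1, N3, N4, N6}
  D4: {N3, N5, N6}
  D5: {N2, N3, N4}
  D6: {N3}
No single site covers all 6 demand points.
But {D1, D2} covers everything, so the minimum is 2.

2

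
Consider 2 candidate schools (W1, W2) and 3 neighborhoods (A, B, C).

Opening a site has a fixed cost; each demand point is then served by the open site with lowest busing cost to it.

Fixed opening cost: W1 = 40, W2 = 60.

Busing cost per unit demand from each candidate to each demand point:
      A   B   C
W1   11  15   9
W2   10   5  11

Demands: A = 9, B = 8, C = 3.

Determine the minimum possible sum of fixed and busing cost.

223

Open {W2}: assign each demand point to its cheapest open site.
  A→W2 9×10=90, B→W2 8×5=40, C→W2 3×11=33
  busing cost 163, fixed 60 → total 223.
Compare {W1, W2}: busing cost 157 + fixed 100 = 257.
Compare {W1}: busing cost 246 + fixed 40 = 286.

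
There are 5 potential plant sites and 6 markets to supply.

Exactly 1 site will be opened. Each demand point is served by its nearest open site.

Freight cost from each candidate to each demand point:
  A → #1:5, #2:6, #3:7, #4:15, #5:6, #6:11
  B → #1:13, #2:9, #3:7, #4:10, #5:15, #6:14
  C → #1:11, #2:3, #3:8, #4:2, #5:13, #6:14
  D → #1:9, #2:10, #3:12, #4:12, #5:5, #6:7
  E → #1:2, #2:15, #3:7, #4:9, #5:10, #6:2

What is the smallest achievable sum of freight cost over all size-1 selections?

Open {E}.
  #1→E 2, #2→E 15, #3→E 7, #4→E 9, #5→E 10, #6→E 2  ⇒ total 45.
Compare {A}: total 50.
Compare {C}: total 51.
No size-1 selection does better; minimum is 45.

45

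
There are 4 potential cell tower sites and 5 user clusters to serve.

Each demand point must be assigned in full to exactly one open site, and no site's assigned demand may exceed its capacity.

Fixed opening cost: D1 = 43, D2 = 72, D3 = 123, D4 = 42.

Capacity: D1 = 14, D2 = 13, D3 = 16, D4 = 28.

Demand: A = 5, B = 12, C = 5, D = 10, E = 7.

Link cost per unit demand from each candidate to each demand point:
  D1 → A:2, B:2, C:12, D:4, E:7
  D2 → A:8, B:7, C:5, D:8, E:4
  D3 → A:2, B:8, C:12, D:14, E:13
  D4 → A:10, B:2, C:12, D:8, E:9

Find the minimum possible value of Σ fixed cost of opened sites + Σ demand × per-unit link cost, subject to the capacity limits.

308

Open {D1, D4}; cheapest assignment that respects the capacities:
  D1 (cap 14, load 12): A, E — cost 5×2 + 7×7 = 59
  D4 (cap 28, load 27): B, C, D — cost 12×2 + 5×12 + 10×8 = 164
  Shipping 223, fixed 85 → total 308.
  Any other capacity-feasible assignment to {D1, D4} ships for at least 223.
Compare {D2, D4}: its best feasible assignment gives total 321.
Compare {D1, D2, D4}: its best feasible assignment gives total 324.
Every other set of open sites that can feasibly serve all demand totals ≥ 321 even under its best assignment. Minimum: 308.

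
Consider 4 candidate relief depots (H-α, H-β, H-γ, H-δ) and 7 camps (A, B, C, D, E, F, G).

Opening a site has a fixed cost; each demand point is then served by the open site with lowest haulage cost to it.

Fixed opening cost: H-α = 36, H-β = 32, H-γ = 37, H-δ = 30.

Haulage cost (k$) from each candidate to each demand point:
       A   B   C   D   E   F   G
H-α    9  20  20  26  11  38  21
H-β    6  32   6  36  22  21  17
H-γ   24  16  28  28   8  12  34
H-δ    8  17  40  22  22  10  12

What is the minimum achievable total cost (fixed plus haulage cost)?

157

Open {H-β, H-δ}: assign each demand point to its cheapest open site.
  A→H-β 6, B→H-δ 17, C→H-β 6, D→H-δ 22, E→H-β 22, F→H-δ 10, G→H-δ 12
  haulage cost 95, fixed 62 → total 157.
Compare {H-δ}: haulage cost 131 + fixed 30 = 161.
Compare {H-β, H-γ}: haulage cost 93 + fixed 69 = 162.
Compare {H-α, H-δ}: haulage cost 100 + fixed 66 = 166.
All other subsets cost ≥ 161. Minimum total cost: 157.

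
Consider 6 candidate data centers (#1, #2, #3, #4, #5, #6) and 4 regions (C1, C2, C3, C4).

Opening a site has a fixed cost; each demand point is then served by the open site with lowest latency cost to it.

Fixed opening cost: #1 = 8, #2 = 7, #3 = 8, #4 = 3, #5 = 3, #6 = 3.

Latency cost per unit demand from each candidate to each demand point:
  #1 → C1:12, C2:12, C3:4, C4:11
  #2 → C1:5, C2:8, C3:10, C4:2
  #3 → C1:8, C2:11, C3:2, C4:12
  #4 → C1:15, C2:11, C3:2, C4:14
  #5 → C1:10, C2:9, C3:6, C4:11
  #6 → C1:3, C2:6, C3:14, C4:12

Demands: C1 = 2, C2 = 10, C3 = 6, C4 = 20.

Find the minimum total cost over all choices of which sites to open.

Open {#2, #4, #6}: assign each demand point to its cheapest open site.
  C1→#6 2×3=6, C2→#6 10×6=60, C3→#4 6×2=12, C4→#2 20×2=40
  latency cost 118, fixed 13 → total 131.
Compare {#2, #4, #5, #6}: latency cost 118 + fixed 16 = 134.
Compare {#2, #3, #6}: latency cost 118 + fixed 18 = 136.
Compare {#1, #2, #4, #6}: latency cost 118 + fixed 21 = 139.
All other subsets cost ≥ 134. Minimum total cost: 131.

131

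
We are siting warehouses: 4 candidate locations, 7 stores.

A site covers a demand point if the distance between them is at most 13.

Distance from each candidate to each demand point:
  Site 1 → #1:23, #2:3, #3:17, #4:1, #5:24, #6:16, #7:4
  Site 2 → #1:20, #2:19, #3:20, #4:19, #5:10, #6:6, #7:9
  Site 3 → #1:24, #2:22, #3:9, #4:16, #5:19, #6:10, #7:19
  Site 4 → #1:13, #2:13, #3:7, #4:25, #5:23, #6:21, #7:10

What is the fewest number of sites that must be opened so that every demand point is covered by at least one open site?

3

Coverage sets (demand points within 13 of each site):
  Site 1: {#2, #4, #7}
  Site 2: {#5, #6, #7}
  Site 3: {#3, #6}
  Site 4: {#1, #2, #3, #7}
No 2 sites suffice: every size-2 union leaves at least one demand point uncovered.
But {Site 1, Site 2, Site 4} covers everything, so the minimum is 3.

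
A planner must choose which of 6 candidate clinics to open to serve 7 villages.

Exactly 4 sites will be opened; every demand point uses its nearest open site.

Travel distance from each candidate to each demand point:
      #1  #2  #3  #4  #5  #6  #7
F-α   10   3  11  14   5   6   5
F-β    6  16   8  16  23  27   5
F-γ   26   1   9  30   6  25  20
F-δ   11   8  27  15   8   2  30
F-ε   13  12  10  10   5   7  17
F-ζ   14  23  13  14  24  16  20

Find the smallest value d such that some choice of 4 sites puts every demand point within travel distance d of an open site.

10

Open {F-α, F-β, F-γ, F-ε}.
  Farthest demand point is #4 at travel distance 10 (to F-ε); all others are ≤ 10.
With {F-α, F-β, F-δ, F-ε} the worst case is 10.
With {F-α, F-β, F-ε, F-ζ} the worst case is 10.
No size-4 selection achieves below 10.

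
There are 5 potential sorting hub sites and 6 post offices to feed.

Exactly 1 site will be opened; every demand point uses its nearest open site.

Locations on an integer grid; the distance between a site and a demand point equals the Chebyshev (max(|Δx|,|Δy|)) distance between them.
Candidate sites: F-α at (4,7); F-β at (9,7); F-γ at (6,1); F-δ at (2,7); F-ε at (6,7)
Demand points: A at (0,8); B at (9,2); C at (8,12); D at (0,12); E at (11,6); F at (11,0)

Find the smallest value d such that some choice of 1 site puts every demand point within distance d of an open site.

Open {F-α}.
  Farthest demand point is E at distance 7 (to F-α); all others are ≤ 7.
With {F-ε} the worst case is 7.
With {F-β} the worst case is 9.
No size-1 selection achieves below 7.

7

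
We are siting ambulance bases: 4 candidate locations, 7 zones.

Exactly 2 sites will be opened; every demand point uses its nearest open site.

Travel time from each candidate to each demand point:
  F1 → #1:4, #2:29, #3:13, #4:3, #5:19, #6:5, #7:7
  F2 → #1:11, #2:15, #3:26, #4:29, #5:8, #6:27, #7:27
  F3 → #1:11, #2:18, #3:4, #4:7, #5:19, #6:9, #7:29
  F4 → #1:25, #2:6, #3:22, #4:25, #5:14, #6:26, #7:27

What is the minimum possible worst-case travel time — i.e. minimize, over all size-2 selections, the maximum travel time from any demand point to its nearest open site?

14

Open {F1, F4}.
  Farthest demand point is #5 at travel time 14 (to F4); all others are ≤ 14.
With {F1, F2} the worst case is 15.
With {F1, F3} the worst case is 19.
No size-2 selection achieves below 14.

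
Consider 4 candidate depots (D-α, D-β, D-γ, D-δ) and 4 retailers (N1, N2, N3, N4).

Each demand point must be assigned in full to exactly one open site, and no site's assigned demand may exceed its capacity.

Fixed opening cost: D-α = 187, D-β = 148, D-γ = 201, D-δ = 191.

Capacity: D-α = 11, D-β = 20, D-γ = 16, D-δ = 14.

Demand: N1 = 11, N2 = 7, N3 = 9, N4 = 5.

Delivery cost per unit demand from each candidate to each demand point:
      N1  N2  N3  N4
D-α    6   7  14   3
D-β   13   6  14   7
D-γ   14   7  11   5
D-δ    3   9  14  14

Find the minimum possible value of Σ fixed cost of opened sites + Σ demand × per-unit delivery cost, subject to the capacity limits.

658

Open {D-β, D-γ}; cheapest assignment that respects the capacities:
  D-β (cap 20, load 18): N1, N2 — cost 11×13 + 7×6 = 185
  D-γ (cap 16, load 14): N3, N4 — cost 9×11 + 5×5 = 124
  Shipping 309, fixed 349 → total 658.
  Any other capacity-feasible assignment to {D-β, D-γ} ships for at least 309.
Compare {D-β, D-δ}: its best feasible assignment gives total 720.
Compare {D-β, D-γ, D-δ}: its best feasible assignment gives total 739.
Every other set of open sites that can feasibly serve all demand totals ≥ 720 even under its best assignment. Minimum: 658.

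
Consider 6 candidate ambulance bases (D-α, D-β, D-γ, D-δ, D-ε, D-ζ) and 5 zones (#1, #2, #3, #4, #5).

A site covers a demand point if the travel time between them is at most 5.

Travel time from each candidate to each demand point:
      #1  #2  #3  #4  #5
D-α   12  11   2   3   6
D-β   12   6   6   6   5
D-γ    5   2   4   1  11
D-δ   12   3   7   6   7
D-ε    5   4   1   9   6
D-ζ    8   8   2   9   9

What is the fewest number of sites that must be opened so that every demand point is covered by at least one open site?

Coverage sets (demand points within 5 of each site):
  D-α: {#3, #4}
  D-β: {#5}
  D-γ: {#1, #2, #3, #4}
  D-δ: {#2}
  D-ε: {#1, #2, #3}
  D-ζ: {#3}
No single site covers all 5 demand points.
But {D-β, D-γ} covers everything, so the minimum is 2.

2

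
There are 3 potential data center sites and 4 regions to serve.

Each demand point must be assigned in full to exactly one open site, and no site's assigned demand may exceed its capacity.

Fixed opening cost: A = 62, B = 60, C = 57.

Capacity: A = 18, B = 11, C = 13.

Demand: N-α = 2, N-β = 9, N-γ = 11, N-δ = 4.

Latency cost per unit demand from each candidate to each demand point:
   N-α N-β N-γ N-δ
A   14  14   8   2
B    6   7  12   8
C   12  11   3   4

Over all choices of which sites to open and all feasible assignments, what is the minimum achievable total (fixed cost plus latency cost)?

293

Open {A, B}; cheapest assignment that respects the capacities:
  A (cap 18, load 15): N-γ, N-δ — cost 11×8 + 4×2 = 96
  B (cap 11, load 11): N-α, N-β — cost 2×6 + 9×7 = 75
  Shipping 171, fixed 122 → total 293.
  Any other capacity-feasible assignment to {A, B} ships for at least 171.
Compare {A, B, C}: its best feasible assignment gives total 295.
Compare {A, C}: its best feasible assignment gives total 310.
Every other set of open sites that can feasibly serve all demand totals ≥ 295 even under its best assignment. Minimum: 293.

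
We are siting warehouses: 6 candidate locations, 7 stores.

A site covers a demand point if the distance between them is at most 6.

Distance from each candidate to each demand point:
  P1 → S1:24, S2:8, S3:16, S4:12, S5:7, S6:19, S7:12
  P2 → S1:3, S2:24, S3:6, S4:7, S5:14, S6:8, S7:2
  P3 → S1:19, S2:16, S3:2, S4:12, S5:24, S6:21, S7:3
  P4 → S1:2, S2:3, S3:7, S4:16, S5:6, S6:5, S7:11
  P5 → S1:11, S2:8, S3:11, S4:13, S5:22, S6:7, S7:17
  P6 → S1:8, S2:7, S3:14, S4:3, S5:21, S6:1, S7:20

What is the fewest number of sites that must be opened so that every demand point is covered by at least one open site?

3

Coverage sets (demand points within 6 of each site):
  P1: {}
  P2: {S1, S3, S7}
  P3: {S3, S7}
  P4: {S1, S2, S5, S6}
  P5: {}
  P6: {S4, S6}
No 2 sites suffice: every size-2 union leaves at least one demand point uncovered.
But {P2, P4, P6} covers everything, so the minimum is 3.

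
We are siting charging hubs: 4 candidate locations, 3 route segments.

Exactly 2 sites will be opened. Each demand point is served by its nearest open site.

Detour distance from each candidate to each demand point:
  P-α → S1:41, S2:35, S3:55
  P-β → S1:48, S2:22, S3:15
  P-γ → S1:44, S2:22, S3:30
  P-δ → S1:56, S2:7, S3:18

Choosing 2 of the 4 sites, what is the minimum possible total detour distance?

Open {P-α, P-δ}.
  S1→P-α 41, S2→P-δ 7, S3→P-δ 18  ⇒ total 66.
Compare {P-γ, P-δ}: total 69.
Compare {P-β, P-δ}: total 70.
No size-2 selection does better; minimum is 66.

66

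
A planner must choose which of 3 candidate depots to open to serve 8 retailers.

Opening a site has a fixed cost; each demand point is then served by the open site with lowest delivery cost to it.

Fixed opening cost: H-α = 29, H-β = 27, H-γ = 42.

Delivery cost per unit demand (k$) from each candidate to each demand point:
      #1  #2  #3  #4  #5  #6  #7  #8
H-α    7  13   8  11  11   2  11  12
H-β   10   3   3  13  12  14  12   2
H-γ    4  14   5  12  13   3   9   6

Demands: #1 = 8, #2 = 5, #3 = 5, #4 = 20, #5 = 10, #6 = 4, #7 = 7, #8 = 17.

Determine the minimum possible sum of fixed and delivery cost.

Open {H-α, H-β}: assign each demand point to its cheapest open site.
  #1→H-α 8×7=56, #2→H-β 5×3=15, #3→H-β 5×3=15, #4→H-α 20×11=220, #5→H-α 10×11=110, #6→H-α 4×2=8, #7→H-α 7×11=77, #8→H-β 17×2=34
  delivery cost 535, fixed 56 → total 591.
Compare {H-α, H-β, H-γ}: delivery cost 497 + fixed 98 = 595.
Compare {H-β, H-γ}: delivery cost 531 + fixed 69 = 600.
Compare {H-β}: delivery cost 664 + fixed 27 = 691.
All other subsets cost ≥ 595. Minimum total cost: 591.

591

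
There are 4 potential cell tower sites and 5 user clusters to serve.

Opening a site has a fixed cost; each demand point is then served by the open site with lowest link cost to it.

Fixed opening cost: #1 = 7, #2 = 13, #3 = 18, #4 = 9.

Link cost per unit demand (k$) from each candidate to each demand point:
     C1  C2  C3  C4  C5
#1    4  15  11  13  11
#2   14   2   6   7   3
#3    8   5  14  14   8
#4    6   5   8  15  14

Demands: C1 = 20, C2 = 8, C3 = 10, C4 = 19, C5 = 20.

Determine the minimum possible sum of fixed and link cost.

Open {#1, #2}: assign each demand point to its cheapest open site.
  C1→#1 20×4=80, C2→#2 8×2=16, C3→#2 10×6=60, C4→#2 19×7=133, C5→#2 20×3=60
  link cost 349, fixed 20 → total 369.
Compare {#1, #2, #4}: link cost 349 + fixed 29 = 378.
Compare {#1, #2, #3}: link cost 349 + fixed 38 = 387.
Compare {#1, #2, #3, #4}: link cost 349 + fixed 47 = 396.
All other subsets cost ≥ 378. Minimum total cost: 369.

369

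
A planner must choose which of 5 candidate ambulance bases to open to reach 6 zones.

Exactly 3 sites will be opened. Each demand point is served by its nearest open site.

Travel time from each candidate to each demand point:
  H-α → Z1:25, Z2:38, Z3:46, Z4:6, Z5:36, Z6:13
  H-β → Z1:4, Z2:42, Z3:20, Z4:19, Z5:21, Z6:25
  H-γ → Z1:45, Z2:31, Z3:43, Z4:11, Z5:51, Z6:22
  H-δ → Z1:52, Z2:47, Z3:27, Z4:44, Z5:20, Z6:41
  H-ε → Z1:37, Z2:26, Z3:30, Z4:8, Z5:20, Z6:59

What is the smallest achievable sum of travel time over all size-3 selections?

Open {H-α, H-β, H-ε}.
  Z1→H-β 4, Z2→H-ε 26, Z3→H-β 20, Z4→H-α 6, Z5→H-ε 20, Z6→H-α 13  ⇒ total 89.
Compare {H-α, H-β, H-γ}: total 95.
Compare {H-β, H-γ, H-ε}: total 100.
No size-3 selection does better; minimum is 89.

89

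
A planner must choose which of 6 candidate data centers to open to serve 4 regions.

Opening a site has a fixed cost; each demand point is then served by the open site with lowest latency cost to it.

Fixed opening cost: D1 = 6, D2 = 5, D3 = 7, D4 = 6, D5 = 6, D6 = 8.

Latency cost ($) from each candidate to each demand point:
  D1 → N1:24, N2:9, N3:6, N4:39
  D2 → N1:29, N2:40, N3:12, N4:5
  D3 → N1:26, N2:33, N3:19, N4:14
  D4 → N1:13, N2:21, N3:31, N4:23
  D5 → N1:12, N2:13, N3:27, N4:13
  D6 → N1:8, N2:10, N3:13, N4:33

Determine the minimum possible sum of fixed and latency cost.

Open {D1, D2, D6}: assign each demand point to its cheapest open site.
  N1→D6 8, N2→D1 9, N3→D1 6, N4→D2 5
  latency cost 28, fixed 19 → total 47.
Compare {D2, D6}: latency cost 35 + fixed 13 = 48.
Compare {D1, D2, D5}: latency cost 32 + fixed 17 = 49.
Compare {D1, D2, D4}: latency cost 33 + fixed 17 = 50.
All other subsets cost ≥ 48. Minimum total cost: 47.

47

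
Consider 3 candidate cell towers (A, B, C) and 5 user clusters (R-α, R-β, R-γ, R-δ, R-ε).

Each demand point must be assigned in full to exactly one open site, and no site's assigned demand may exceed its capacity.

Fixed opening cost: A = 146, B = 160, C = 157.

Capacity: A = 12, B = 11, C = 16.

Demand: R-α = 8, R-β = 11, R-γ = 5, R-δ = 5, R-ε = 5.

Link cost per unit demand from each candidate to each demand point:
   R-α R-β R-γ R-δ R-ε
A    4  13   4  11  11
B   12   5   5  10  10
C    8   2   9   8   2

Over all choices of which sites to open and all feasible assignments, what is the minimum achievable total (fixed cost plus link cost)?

Open {A, B, C}; cheapest assignment that respects the capacities:
  A (cap 12, load 8): R-α — cost 8×4 = 32
  B (cap 11, load 10): R-γ, R-δ — cost 5×5 + 5×10 = 75
  C (cap 16, load 16): R-β, R-ε — cost 11×2 + 5×2 = 32
  Shipping 139, fixed 463 → total 602.
  Any other capacity-feasible assignment to {A, B, C} ships for at least 139.
Total demand is 34 and no other set of sites has combined capacity ≥ 34, so {A, B, C} is the only feasible choice of open sites. Minimum: 602.

602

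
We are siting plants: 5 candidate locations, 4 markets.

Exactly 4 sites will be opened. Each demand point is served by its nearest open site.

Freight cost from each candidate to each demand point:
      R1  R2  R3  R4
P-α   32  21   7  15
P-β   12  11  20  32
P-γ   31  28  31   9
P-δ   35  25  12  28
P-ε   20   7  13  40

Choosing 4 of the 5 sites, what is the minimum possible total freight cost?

Open {P-α, P-β, P-γ, P-ε}.
  R1→P-β 12, R2→P-ε 7, R3→P-α 7, R4→P-γ 9  ⇒ total 35.
Compare {P-α, P-β, P-γ, P-δ}: total 39.
Compare {P-β, P-γ, P-δ, P-ε}: total 40.
No size-4 selection does better; minimum is 35.

35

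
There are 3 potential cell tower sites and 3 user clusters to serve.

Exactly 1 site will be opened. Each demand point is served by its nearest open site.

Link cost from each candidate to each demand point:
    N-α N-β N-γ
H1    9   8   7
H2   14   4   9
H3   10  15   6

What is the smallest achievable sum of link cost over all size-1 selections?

24

Open {H1}.
  N-α→H1 9, N-β→H1 8, N-γ→H1 7  ⇒ total 24.
Compare {H2}: total 27.
Compare {H3}: total 31.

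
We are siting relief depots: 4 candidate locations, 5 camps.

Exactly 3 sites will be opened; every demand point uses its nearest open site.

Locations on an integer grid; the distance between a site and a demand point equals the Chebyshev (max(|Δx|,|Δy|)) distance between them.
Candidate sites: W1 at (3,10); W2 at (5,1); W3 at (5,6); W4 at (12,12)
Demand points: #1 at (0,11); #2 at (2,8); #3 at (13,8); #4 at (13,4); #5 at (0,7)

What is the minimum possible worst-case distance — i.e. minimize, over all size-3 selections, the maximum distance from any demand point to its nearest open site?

8

Open {W1, W2, W3}.
  Farthest demand point is #3 at distance 8 (to W2); all others are ≤ 8.
With {W1, W2, W4} the worst case is 8.
With {W1, W3, W4} the worst case is 8.
No size-3 selection achieves below 8.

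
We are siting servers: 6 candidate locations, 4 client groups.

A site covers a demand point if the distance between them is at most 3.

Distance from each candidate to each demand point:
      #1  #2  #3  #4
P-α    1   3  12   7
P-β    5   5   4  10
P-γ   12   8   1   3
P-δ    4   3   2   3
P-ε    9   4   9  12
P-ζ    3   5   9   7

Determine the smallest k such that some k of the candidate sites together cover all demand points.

Coverage sets (demand points within 3 of each site):
  P-α: {#1, #2}
  P-β: {}
  P-γ: {#3, #4}
  P-δ: {#2, #3, #4}
  P-ε: {}
  P-ζ: {#1}
No single site covers all 4 demand points.
But {P-α, P-γ} covers everything, so the minimum is 2.

2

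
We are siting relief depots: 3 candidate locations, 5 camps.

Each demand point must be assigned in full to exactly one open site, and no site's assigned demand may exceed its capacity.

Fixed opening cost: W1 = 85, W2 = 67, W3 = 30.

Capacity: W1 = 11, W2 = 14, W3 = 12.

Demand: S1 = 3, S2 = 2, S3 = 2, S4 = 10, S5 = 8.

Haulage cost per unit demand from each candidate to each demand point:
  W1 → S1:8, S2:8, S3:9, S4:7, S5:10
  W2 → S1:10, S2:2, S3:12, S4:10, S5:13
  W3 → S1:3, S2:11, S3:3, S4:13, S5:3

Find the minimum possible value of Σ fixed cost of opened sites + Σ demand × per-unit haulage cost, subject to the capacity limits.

Open {W2, W3}; cheapest assignment that respects the capacities:
  W2 (cap 14, load 14): S2, S3, S4 — cost 2×2 + 2×12 + 10×10 = 128
  W3 (cap 12, load 11): S1, S5 — cost 3×3 + 8×3 = 33
  Shipping 161, fixed 97 → total 258.
  Any other capacity-feasible assignment to {W2, W3} ships for at least 161.
Compare {W1, W2, W3}: its best feasible assignment gives total 313.
Compare {W1, W2}: its best feasible assignment gives total 384.
Every other set of open sites that can feasibly serve all demand totals ≥ 313 even under its best assignment. Minimum: 258.

258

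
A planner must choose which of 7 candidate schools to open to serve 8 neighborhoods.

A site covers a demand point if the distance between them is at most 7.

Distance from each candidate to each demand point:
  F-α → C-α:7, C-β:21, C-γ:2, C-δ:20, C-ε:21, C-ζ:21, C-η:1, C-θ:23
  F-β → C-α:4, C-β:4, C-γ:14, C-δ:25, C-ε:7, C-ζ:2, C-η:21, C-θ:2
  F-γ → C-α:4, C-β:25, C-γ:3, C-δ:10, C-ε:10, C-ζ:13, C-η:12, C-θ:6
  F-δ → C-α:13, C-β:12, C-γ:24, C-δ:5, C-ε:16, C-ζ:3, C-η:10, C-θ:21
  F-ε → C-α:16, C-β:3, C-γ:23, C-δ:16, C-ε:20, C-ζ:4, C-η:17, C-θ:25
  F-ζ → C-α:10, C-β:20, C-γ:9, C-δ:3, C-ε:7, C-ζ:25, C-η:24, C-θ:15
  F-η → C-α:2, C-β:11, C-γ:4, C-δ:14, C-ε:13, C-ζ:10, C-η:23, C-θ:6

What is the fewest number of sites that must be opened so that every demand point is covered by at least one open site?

3

Coverage sets (demand points within 7 of each site):
  F-α: {C-α, C-γ, C-η}
  F-β: {C-α, C-β, C-ε, C-ζ, C-θ}
  F-γ: {C-α, C-γ, C-θ}
  F-δ: {C-δ, C-ζ}
  F-ε: {C-β, C-ζ}
  F-ζ: {C-δ, C-ε}
  F-η: {C-α, C-γ, C-θ}
No 2 sites suffice: every size-2 union leaves at least one demand point uncovered.
But {F-α, F-β, F-δ} covers everything, so the minimum is 3.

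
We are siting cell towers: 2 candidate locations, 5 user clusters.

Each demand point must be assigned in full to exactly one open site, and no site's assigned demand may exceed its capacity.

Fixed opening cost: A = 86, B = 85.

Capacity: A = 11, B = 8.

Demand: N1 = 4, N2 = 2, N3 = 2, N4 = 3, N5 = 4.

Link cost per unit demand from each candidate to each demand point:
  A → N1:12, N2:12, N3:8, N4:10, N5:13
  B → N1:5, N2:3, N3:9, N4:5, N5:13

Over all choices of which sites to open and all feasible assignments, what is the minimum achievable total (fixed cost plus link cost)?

295

Open {A, B}; cheapest assignment that respects the capacities:
  A (cap 11, load 9): N3, N4, N5 — cost 2×8 + 3×10 + 4×13 = 98
  B (cap 8, load 6): N1, N2 — cost 4×5 + 2×3 = 26
  Shipping 124, fixed 171 → total 295.
  Any other capacity-feasible assignment to {A, B} ships for at least 124.
Total demand is 15 and no other set of sites has combined capacity ≥ 15, so {A, B} is the only feasible choice of open sites. Minimum: 295.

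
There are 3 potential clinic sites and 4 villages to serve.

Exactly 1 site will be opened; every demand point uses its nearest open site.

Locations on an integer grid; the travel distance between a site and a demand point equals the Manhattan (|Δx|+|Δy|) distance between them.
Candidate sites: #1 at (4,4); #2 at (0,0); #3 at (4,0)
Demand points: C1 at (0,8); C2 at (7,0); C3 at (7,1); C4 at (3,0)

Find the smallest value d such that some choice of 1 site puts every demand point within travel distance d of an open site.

Open {#1}.
  Farthest demand point is C1 at travel distance 8 (to #1); all others are ≤ 8.
With {#2} the worst case is 8.
With {#3} the worst case is 12.
No size-1 selection achieves below 8.

8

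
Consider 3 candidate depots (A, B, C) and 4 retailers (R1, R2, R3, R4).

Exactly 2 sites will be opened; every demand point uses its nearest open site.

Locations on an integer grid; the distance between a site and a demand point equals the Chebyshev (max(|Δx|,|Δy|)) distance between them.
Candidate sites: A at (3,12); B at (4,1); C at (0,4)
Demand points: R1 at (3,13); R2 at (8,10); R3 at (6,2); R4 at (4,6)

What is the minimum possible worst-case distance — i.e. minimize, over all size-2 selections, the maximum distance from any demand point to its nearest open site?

Open {A, B}.
  Farthest demand point is R2 at distance 5 (to A); all others are ≤ 5.
With {A, C} the worst case is 6.
With {B, C} the worst case is 9.
No size-2 selection achieves below 5.

5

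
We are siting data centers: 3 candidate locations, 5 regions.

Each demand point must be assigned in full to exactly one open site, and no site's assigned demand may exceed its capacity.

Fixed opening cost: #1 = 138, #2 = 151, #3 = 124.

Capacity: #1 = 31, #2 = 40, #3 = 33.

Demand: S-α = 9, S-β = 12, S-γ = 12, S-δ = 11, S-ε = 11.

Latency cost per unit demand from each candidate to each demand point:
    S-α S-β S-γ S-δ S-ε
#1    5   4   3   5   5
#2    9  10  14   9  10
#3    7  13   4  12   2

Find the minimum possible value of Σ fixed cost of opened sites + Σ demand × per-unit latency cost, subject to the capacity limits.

498

Open {#1, #3}; cheapest assignment that respects the capacities:
  #1 (cap 31, load 23): S-β, S-δ — cost 12×4 + 11×5 = 103
  #3 (cap 33, load 32): S-α, S-γ, S-ε — cost 9×7 + 12×4 + 11×2 = 133
  Shipping 236, fixed 262 → total 498.
  Any other capacity-feasible assignment to {#1, #3} ships for at least 236.
Compare {#2, #3}: its best feasible assignment gives total 627.
Compare {#1, #2, #3}: its best feasible assignment gives total 649.
Every other set of open sites that can feasibly serve all demand totals ≥ 627 even under its best assignment. Minimum: 498.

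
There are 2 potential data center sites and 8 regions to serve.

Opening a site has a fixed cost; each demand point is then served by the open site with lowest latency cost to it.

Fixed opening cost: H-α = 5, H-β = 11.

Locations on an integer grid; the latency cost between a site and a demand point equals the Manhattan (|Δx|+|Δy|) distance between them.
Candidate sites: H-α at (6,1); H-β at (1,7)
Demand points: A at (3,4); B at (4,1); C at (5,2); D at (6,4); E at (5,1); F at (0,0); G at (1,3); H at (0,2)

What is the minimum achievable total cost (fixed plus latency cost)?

Open {H-α}: assign each demand point to its cheapest open site.
  A→H-α 6, B→H-α 2, C→H-α 2, D→H-α 3, E→H-α 1, F→H-α 7, G→H-α 7, H→H-α 7
  latency cost 35, fixed 5 → total 40.
Compare {H-α, H-β}: latency cost 30 + fixed 16 = 46.
Compare {H-β}: latency cost 59 + fixed 11 = 70.

40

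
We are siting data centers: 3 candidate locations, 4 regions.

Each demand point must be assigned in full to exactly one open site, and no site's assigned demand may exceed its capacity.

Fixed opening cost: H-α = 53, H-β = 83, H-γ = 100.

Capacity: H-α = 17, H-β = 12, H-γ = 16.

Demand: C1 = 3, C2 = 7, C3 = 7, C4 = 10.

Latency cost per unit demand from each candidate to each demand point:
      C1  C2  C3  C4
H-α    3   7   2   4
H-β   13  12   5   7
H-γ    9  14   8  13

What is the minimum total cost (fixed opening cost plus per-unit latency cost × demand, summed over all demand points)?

Open {H-α, H-β}; cheapest assignment that respects the capacities:
  H-α (cap 17, load 17): C1, C2, C3 — cost 3×3 + 7×7 + 7×2 = 72
  H-β (cap 12, load 10): C4 — cost 10×7 = 70
  Shipping 142, fixed 136 → total 278.
  Any other capacity-feasible assignment to {H-α, H-β} ships for at least 142.
Compare {H-α, H-γ}: its best feasible assignment gives total 325.
Compare {H-α, H-β, H-γ}: its best feasible assignment gives total 378.
Every other set of open sites that can feasibly serve all demand totals ≥ 325 even under its best assignment. Minimum: 278.

278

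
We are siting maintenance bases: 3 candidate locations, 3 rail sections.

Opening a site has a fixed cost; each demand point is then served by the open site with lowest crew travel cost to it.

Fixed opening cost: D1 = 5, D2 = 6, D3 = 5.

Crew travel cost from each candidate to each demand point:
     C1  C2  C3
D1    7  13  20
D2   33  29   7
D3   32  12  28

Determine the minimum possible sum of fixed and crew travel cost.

38

Open {D1, D2}: assign each demand point to its cheapest open site.
  C1→D1 7, C2→D1 13, C3→D2 7
  crew travel cost 27, fixed 11 → total 38.
Compare {D1, D2, D3}: crew travel cost 26 + fixed 16 = 42.
Compare {D1}: crew travel cost 40 + fixed 5 = 45.
Compare {D1, D3}: crew travel cost 39 + fixed 10 = 49.
All other subsets cost ≥ 42. Minimum total cost: 38.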